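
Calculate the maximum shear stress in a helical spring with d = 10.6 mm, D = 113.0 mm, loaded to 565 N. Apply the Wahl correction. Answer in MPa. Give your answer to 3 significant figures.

Spring index C = D/d = 113.0/10.6 = 10.6604
K_W = (4C−1)/(4C−4) + 0.615/C = 41.642/38.642 + 0.0577 = 1.1353
τ₀ = 8FD/(πd³) = 8·565·113.0/(π·10.6³) = 510760/3741.7 = 136.51 MPa
τ_max = K·τ₀ = 1.1353 × 136.51 = 154.98 MPa

155 MPa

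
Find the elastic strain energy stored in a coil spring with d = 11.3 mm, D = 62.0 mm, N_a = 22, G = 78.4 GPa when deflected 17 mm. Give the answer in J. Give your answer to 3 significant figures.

k = Gd⁴/(8D³N_a) = (78.4×10³)(11.3⁴)/(8·62.0³·22) = 30.475 N/mm
U = ½kδ² = 0.5 × 30.475 × 17² = 4403.6 N·mm = 4.4036 J

4.40 J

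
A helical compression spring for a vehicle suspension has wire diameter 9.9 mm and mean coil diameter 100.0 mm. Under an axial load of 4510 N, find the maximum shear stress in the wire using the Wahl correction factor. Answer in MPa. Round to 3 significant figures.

Spring index C = D/d = 100.0/9.9 = 10.1010
K_W = (4C−1)/(4C−4) + 0.615/C = 39.404/36.404 + 0.0609 = 1.1433
τ₀ = 8FD/(πd³) = 8·4510·100.0/(π·9.9³) = 3.608e+06/3048.3 = 1183.6 MPa
τ_max = K·τ₀ = 1.1433 × 1183.6 = 1353.2 MPa

1350 MPa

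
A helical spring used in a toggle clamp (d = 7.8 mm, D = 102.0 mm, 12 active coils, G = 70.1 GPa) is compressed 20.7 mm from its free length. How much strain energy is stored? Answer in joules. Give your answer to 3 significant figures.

0.546 J

k = Gd⁴/(8D³N_a) = (70.1×10³)(7.8⁴)/(8·102.0³·12) = 2.547 N/mm
U = ½kδ² = 0.5 × 2.547 × 20.7² = 545.68 N·mm = 0.54568 J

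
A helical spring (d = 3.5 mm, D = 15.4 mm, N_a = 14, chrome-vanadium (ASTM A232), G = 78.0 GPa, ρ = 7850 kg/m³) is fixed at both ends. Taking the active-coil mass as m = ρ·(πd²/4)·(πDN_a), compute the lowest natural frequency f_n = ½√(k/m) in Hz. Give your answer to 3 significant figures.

k = Gd⁴/(8D³N_a) = (78.0×10³)(3.5⁴)/(8·15.4³·14) = 28.615 N/mm = 28615 N/m
Wire length L = πDN_a = π·15.4·14 = 677.33 mm
m = ρ·(πd²/4)·L = 7850 × 9.6211×10⁻⁶ m² × 0.67733 m = 0.051156 kg
f_n = ½√(k/m) = 0.5·√(28615/0.051156) = 0.5·√(5.5936e+05) = 373.95 Hz

374 Hz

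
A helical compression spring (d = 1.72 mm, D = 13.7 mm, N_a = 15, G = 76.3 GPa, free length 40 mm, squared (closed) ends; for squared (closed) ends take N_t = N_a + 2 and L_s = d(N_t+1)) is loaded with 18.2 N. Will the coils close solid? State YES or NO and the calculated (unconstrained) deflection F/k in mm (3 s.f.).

NO, δ = 8.41 mm

k = Gd⁴/(8D³N_a) = (76.3×10³)(1.72⁴)/(8·13.7³·15) = 2.1642 N/mm
N_t = 17; L_s = 1.72·18 = 30.96 mm; δ_solid = L₀ − L_s = 40 − 30.96 = 9.04 mm
δ = F/k = 18.2/2.1642 = 8.4096 mm
δ < δ_solid → spring does not go solid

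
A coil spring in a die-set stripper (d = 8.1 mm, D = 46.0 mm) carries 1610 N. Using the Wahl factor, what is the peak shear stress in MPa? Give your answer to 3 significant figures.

Spring index C = D/d = 46.0/8.1 = 5.6790
K_W = (4C−1)/(4C−4) + 0.615/C = 21.716/18.716 + 0.1083 = 1.2686
τ₀ = 8FD/(πd³) = 8·1610·46.0/(π·8.1³) = 592480/1669.6 = 354.87 MPa
τ_max = K·τ₀ = 1.2686 × 354.87 = 450.18 MPa

450 MPa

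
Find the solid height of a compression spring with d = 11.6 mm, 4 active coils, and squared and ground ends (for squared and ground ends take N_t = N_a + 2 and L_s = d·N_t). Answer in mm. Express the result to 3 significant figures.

squared and ground ends: N_t = N_a + 2 = 4 + 2 = 6
L_s = d·N_t = 11.6 × 6 = 69.6 mm

69.6 mm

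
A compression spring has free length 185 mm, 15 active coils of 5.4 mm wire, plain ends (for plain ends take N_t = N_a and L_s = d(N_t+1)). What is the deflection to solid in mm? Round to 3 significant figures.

N_t = 15; L_s = 5.4·16 = 86.4 mm
δ_solid = L₀ − L_s = 185 − 86.4 = 98.6 mm

98.6 mm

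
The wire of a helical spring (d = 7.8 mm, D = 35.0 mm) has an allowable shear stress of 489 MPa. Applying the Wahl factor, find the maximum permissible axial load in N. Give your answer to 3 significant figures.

1930 N

C = D/d = 35.0/7.8 = 4.4872
K_W = (4C−1)/(4C−4) + 0.615/C = 16.949/13.949 + 0.1371 = 1.3521
τ_max = K·8FD/(πd³) → F_max = τ_allow·πd³/(8DK)
F_max = 489·π·7.8³/(8·35.0·1.3521) = 7.2903e+05/378.6 = 1925.6 N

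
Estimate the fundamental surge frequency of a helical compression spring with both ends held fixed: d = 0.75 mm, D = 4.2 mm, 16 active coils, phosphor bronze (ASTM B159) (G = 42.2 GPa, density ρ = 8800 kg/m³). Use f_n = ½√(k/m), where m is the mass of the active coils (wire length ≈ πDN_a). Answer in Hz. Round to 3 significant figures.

655 Hz

k = Gd⁴/(8D³N_a) = (42.2×10³)(0.75⁴)/(8·4.2³·16) = 1.408 N/mm = 1408 N/m
Wire length L = πDN_a = π·4.2·16 = 211.12 mm
m = ρ·(πd²/4)·L = 8800 × 0.44179×10⁻⁶ m² × 0.21112 m = 0.00082076 kg
f_n = ½√(k/m) = 0.5·√(1408/0.00082076) = 0.5·√(1.7155e+06) = 654.88 Hz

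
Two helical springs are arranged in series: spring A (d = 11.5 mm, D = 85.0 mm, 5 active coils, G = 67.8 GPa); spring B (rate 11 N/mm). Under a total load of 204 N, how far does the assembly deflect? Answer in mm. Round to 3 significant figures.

22.8 mm

k_A = Gd⁴/(8D³N_a) = (67.8×10³)(11.5⁴)/(8·85.0³·5) = 48.273 N/mm
Series: 1/k_eq = 1/48.273 + 1/11 = 0.11162; k_eq = 8.9586 N/mm
δ = F/k_eq = 204/8.9586 = 22.771 mm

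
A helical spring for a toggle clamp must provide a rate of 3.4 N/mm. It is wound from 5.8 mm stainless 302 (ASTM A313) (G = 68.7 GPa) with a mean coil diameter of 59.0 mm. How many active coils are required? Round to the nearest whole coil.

N_a = Gd⁴/(8D³k) = (68.7×10³ × 5.8⁴)/(8 × 59.0³ × 3.4)
    = 7.77443e+07 / 5.58631e+06 = 13.92 → 14 coils

14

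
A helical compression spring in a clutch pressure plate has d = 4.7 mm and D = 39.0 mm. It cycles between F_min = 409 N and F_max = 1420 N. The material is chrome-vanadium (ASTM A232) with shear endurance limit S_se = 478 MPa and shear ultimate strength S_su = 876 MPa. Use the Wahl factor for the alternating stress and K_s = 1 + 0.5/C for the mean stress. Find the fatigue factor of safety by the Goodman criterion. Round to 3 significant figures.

0.445

C = D/d = 39.0/4.7 = 8.2979; K_W = (4C−1)/(4C−4)+0.615/C = 1.1769; K_s = 1+0.5/C = 1.0603
F_a = (F_max−F_min)/2 = 505.5 N; F_m = (F_max+F_min)/2 = 914.5 N
τ_a = K_W·8F_aD/(πd³) = 1.1769 × 483.54 = 569.07 MPa
τ_m = K_s·8F_mD/(πd³) = 1.0603 × 874.77 = 927.48 MPa
Goodman: 1/n_f = τ_a/S_se + τ_m/S_su = 569.07/478 + 927.48/876 = 1.19052 + 1.05877 = 2.2493
n_f = 1/2.2493 = 0.4446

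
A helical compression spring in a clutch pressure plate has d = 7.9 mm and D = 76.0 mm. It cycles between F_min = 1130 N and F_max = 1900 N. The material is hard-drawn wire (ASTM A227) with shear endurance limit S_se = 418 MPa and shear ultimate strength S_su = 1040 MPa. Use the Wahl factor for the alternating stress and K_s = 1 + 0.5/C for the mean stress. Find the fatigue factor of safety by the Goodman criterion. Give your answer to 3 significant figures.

0.983

C = D/d = 76.0/7.9 = 9.6203; K_W = (4C−1)/(4C−4)+0.615/C = 1.1509; K_s = 1+0.5/C = 1.0520
F_a = (F_max−F_min)/2 = 385 N; F_m = (F_max+F_min)/2 = 1515 N
τ_a = K_W·8F_aD/(πd³) = 1.1509 × 151.12 = 173.93 MPa
τ_m = K_s·8F_mD/(πd³) = 1.0520 × 594.68 = 625.59 MPa
Goodman: 1/n_f = τ_a/S_se + τ_m/S_su = 173.93/418 + 625.59/1040 = 0.41611 + 0.60153 = 1.0176
n_f = 1/1.0176 = 0.9827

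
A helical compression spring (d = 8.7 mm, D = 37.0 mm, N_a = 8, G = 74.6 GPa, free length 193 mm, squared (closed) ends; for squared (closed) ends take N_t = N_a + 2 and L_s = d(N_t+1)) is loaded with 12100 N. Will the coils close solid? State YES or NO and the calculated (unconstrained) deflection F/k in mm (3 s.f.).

NO, δ = 91.8 mm

k = Gd⁴/(8D³N_a) = (74.6×10³)(8.7⁴)/(8·37.0³·8) = 131.83 N/mm
N_t = 10; L_s = 8.7·11 = 95.7 mm; δ_solid = L₀ − L_s = 193 − 95.7 = 97.3 mm
δ = F/k = 12100/131.83 = 91.781 mm
δ < δ_solid → spring does not go solid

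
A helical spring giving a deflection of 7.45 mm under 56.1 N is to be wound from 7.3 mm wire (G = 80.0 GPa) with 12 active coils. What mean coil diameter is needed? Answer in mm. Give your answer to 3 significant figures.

68.0 mm

Required rate k = F/δ = 56.1/7.45 = 7.5302 N/mm
D = (Gd⁴/(8N_a·k))^(1/3) = (80.0×10³·7.3⁴/(8·12·7.5302))^(1/3)
  = (314270)^(1/3) = 67.9884 mm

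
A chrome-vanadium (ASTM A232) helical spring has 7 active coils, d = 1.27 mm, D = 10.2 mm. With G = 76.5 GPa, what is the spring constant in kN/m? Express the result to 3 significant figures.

3.35 kN/m

k = Gd⁴/(8D³N_a) = (76.5×10³ × 1.27⁴) / (8 × 10.2³ × 7)
  = 199011 / 59427.6 = 3.3488 N/mm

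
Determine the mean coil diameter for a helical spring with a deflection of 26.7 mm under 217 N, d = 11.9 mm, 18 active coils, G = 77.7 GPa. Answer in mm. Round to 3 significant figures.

110 mm

Required rate k = F/δ = 217/26.7 = 8.1273 N/mm
D = (Gd⁴/(8N_a·k))^(1/3) = (77.7×10³·11.9⁴/(8·18·8.1273))^(1/3)
  = (1.33137e+06)^(1/3) = 110.0101 mm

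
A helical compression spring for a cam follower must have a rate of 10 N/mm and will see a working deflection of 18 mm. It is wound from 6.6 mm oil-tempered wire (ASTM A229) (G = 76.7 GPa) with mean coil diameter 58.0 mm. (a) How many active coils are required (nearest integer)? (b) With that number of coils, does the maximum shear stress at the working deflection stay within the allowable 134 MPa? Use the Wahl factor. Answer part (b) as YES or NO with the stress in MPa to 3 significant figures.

(a) 9 coils; (b) YES, τ_max = 112 MPa

N_a = Gd⁴/(8D³k) = (76.7×10³)(6.6⁴)/(8·58.0³·10) = 9.324 → N_a = 9
Actual rate k = Gd⁴/(8D³·9) = 10.36 N/mm
Working load F = kδ = 10.36·18 = 186.48 N
C = 58.0/6.6 = 8.7879; K_W = (4C−1)/(4C−4)+0.615/C = 1.1663
τ_max = K_W·8FD/(πd³) = 1.1663·95.8 = 111.73 MPa
τ_max ≤ 134 MPa → acceptable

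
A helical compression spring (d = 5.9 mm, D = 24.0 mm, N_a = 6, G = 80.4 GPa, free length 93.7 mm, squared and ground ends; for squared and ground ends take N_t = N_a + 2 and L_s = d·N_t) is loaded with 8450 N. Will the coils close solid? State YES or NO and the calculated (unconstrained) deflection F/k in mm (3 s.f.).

k = Gd⁴/(8D³N_a) = (80.4×10³)(5.9⁴)/(8·24.0³·6) = 146.82 N/mm
N_t = 8; L_s = 5.9·8 = 47.2 mm; δ_solid = L₀ − L_s = 93.7 − 47.2 = 46.5 mm
δ = F/k = 8450/146.82 = 57.553 mm
δ ≥ δ_solid → spring goes solid

YES, δ = 57.6 mm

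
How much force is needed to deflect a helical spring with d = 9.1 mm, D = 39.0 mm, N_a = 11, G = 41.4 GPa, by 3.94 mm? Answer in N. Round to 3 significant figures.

214 N

k = Gd⁴/(8D³N_a) = (41.4×10³)(9.1⁴)/(8·39.0³·11) = 54.386 N/mm
F = k·δ = 54.386 × 3.94 = 214.28 N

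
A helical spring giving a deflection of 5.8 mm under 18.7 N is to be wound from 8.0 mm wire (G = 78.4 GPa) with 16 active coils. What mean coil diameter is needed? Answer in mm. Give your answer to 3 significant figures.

Required rate k = F/δ = 18.7/5.8 = 3.2241 N/mm
D = (Gd⁴/(8N_a·k))^(1/3) = (78.4×10³·8.0⁴/(8·16·3.2241))^(1/3)
  = (778130)^(1/3) = 91.9780 mm

92.0 mm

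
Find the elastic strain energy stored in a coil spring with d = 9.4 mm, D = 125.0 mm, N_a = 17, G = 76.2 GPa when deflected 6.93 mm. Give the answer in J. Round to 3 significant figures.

k = Gd⁴/(8D³N_a) = (76.2×10³)(9.4⁴)/(8·125.0³·17) = 2.2397 N/mm
U = ½kδ² = 0.5 × 2.2397 × 6.93² = 53.782 N·mm = 0.053782 J

0.0538 J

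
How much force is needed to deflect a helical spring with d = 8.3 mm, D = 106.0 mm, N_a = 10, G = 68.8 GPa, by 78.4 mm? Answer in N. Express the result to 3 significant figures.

269 N

k = Gd⁴/(8D³N_a) = (68.8×10³)(8.3⁴)/(8·106.0³·10) = 3.4268 N/mm
F = k·δ = 3.4268 × 78.4 = 268.66 N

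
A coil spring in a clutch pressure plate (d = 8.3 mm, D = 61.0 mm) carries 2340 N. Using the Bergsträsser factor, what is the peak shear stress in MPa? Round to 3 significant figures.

756 MPa

Spring index C = D/d = 61.0/8.3 = 7.3494
K_B = (4C+2)/(4C−3) = 31.398/26.398 = 1.1894
τ₀ = 8FD/(πd³) = 8·2340·61.0/(π·8.3³) = 1.14192e+06/1796.3 = 635.7 MPa
τ_max = K·τ₀ = 1.1894 × 635.7 = 756.11 MPa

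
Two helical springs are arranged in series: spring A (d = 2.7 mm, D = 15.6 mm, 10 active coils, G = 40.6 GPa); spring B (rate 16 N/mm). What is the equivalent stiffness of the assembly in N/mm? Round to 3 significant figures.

4.92 N/mm

k_A = Gd⁴/(8D³N_a) = (40.6×10³)(2.7⁴)/(8·15.6³·10) = 7.1042 N/mm
Series: 1/k_eq = 1/7.1042 + 1/16 = 0.20326; k_eq = 4.9198 N/mm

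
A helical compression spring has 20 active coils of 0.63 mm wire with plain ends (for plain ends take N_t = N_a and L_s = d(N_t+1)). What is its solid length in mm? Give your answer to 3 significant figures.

13.2 mm

plain ends: N_t = N_a = 20
L_s = d·(N_t+1) = 0.63 × 21 = 13.23 mm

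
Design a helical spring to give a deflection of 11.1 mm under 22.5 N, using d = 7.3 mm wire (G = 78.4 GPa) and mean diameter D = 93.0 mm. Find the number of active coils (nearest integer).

Required rate k = F/δ = 22.5/11.1 = 2.027 N/mm
N_a = Gd⁴/(8D³k) = (78.4×10³ × 7.3⁴)/(8 × 93.0³ × 2.027)
    = 2.22642e+08 / 1.30436e+07 = 17.07 → 17 coils

17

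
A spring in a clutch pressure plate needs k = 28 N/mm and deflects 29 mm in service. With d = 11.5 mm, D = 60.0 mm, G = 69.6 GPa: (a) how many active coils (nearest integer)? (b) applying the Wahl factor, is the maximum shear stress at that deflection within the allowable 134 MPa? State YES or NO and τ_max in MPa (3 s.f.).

N_a = Gd⁴/(8D³k) = (69.6×10³)(11.5⁴)/(8·60.0³·28) = 25.16 → N_a = 25
Actual rate k = Gd⁴/(8D³·25) = 28.178 N/mm
Working load F = kδ = 28.178·29 = 817.17 N
C = 60.0/11.5 = 5.2174; K_W = (4C−1)/(4C−4)+0.615/C = 1.2957
τ_max = K_W·8FD/(πd³) = 1.2957·82.094 = 106.37 MPa
τ_max ≤ 134 MPa → acceptable

(a) 25 coils; (b) YES, τ_max = 106 MPa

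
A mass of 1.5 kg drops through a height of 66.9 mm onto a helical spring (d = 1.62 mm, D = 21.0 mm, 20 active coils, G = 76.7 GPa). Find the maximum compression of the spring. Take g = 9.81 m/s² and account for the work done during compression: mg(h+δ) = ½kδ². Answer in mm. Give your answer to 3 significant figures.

126 mm

k = Gd⁴/(8D³N_a) = (76.7×10³)(1.62⁴)/(8·21.0³·20) = 0.35651 N/mm
W = mg = 1.5 × 9.81 = 14.715 N
½kδ² − Wδ − Wh = 0 → δ = (W + √(W² + 2kWh))/k
δ = (14.715 + √(216.53 + 701.93))/0.35651 = (14.715 + 30.306)/0.35651 = 126.28 mm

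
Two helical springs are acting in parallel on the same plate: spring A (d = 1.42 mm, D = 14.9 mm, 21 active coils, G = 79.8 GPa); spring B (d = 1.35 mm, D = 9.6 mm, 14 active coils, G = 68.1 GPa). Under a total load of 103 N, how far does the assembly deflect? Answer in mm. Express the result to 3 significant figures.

35.9 mm

k_A = Gd⁴/(8D³N_a) = (79.8×10³)(1.42⁴)/(8·14.9³·21) = 0.58383 N/mm
k_B = Gd⁴/(8D³N_a) = (68.1×10³)(1.35⁴)/(8·9.6³·14) = 2.2827 N/mm
Parallel: k_eq = 0.58383 + 2.2827 = 2.8665 N/mm
δ = F/k_eq = 103/2.8665 = 35.932 mm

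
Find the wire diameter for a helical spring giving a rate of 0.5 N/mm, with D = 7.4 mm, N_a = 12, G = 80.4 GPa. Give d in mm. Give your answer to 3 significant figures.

0.701 mm

d = (8D³N_a·k / G)^(1/4) = (8·7.4³·12·0.5 / (80.4×10³))^0.25
  = (0.24192)^0.25 = 0.7013 mm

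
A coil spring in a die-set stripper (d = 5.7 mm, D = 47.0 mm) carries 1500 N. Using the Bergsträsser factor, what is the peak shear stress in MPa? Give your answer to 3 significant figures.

1130 MPa

Spring index C = D/d = 47.0/5.7 = 8.2456
K_B = (4C+2)/(4C−3) = 34.982/29.982 = 1.1668
τ₀ = 8FD/(πd³) = 8·1500·47.0/(π·5.7³) = 564000/581.8 = 969.4 MPa
τ_max = K·τ₀ = 1.1668 × 969.4 = 1131.1 MPa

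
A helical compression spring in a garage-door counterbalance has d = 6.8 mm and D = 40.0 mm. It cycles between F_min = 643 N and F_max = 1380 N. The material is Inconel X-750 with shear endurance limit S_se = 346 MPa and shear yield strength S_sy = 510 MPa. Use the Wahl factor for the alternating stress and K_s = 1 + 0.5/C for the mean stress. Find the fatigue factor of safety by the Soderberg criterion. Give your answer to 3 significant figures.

0.884

C = D/d = 40.0/6.8 = 5.8824; K_W = (4C−1)/(4C−4)+0.615/C = 1.2582; K_s = 1+0.5/C = 1.0850
F_a = (F_max−F_min)/2 = 368.5 N; F_m = (F_max+F_min)/2 = 1011.5 N
τ_a = K_W·8F_aD/(πd³) = 1.2582 × 119.37 = 150.19 MPa
τ_m = K_s·8F_mD/(πd³) = 1.0850 × 327.67 = 355.52 MPa
Soderberg: 1/n_f = τ_a/S_se + τ_m/S_sy = 150.19/346 + 355.52/510 = 0.43408 + 0.69711 = 1.1312
n_f = 1/1.1312 = 0.884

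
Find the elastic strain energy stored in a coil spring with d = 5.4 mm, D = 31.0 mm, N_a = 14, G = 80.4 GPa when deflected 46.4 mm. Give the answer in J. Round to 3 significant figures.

k = Gd⁴/(8D³N_a) = (80.4×10³)(5.4⁴)/(8·31.0³·14) = 20.489 N/mm
U = ½kδ² = 0.5 × 20.489 × 46.4² = 22056 N·mm = 22.056 J

22.1 J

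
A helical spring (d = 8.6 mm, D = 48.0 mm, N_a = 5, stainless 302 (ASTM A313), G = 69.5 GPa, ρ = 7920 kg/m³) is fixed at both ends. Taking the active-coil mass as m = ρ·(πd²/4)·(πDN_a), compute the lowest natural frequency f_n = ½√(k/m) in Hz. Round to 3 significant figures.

249 Hz

k = Gd⁴/(8D³N_a) = (69.5×10³)(8.6⁴)/(8·48.0³·5) = 85.94 N/mm = 85940 N/m
Wire length L = πDN_a = π·48.0·5 = 753.98 mm
m = ρ·(πd²/4)·L = 7920 × 58.088×10⁻⁶ m² × 0.75398 m = 0.34688 kg
f_n = ½√(k/m) = 0.5·√(85940/0.34688) = 0.5·√(2.4775e+05) = 248.87 Hz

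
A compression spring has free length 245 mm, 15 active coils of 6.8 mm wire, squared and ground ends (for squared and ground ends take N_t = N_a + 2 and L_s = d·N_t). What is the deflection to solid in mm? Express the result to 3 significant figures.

129 mm

N_t = 17; L_s = 6.8·17 = 115.6 mm
δ_solid = L₀ − L_s = 245 − 115.6 = 129.4 mm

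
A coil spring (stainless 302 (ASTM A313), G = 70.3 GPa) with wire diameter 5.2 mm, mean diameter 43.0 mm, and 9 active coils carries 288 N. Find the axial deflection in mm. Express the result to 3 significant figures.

k = Gd⁴/(8D³N_a) = (70.3×10³)(5.2⁴)/(8·43.0³·9) = 8.9791 N/mm
δ = F/k = 288 / 8.9791 = 32.075 mm

32.1 mm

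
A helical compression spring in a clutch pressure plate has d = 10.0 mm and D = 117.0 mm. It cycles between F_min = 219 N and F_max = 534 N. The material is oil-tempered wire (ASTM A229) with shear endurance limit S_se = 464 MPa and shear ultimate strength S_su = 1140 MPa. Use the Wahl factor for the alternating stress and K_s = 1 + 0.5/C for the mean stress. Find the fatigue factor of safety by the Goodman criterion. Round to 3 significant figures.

C = D/d = 117.0/10.0 = 11.7000; K_W = (4C−1)/(4C−4)+0.615/C = 1.1227; K_s = 1+0.5/C = 1.0427
F_a = (F_max−F_min)/2 = 157.5 N; F_m = (F_max+F_min)/2 = 376.5 N
τ_a = K_W·8F_aD/(πd³) = 1.1227 × 46.925 = 52.681 MPa
τ_m = K_s·8F_mD/(πd³) = 1.0427 × 112.17 = 116.97 MPa
Goodman: 1/n_f = τ_a/S_se + τ_m/S_su = 52.681/464 + 116.97/1140 = 0.11354 + 0.10260 = 0.21614
n_f = 1/0.21614 = 4.627

4.63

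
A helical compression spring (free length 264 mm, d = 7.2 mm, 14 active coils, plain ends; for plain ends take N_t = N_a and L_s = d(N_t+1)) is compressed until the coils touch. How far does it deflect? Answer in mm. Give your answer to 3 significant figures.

N_t = 14; L_s = 7.2·15 = 108 mm
δ_solid = L₀ − L_s = 264 − 108 = 156 mm

156 mm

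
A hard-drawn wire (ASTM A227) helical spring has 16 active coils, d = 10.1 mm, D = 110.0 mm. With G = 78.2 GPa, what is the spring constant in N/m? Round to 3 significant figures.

4780 N/m

k = Gd⁴/(8D³N_a) = (78.2×10³ × 10.1⁴) / (8 × 110.0³ × 16)
  = 8.13752e+08 / 1.70368e+08 = 4.7764 N/mm = 4776.4 N/m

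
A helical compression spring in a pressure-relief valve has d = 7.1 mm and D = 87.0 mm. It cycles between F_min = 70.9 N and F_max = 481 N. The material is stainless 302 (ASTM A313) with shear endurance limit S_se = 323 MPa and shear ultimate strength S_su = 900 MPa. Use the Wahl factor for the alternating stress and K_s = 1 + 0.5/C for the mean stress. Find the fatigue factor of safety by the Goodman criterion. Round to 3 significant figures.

C = D/d = 87.0/7.1 = 12.2535; K_W = (4C−1)/(4C−4)+0.615/C = 1.1168; K_s = 1+0.5/C = 1.0408
F_a = (F_max−F_min)/2 = 205.05 N; F_m = (F_max+F_min)/2 = 275.95 N
τ_a = K_W·8F_aD/(πd³) = 1.1168 × 126.92 = 141.75 MPa
τ_m = K_s·8F_mD/(πd³) = 1.0408 × 170.81 = 177.78 MPa
Goodman: 1/n_f = τ_a/S_se + τ_m/S_su = 141.75/323 + 177.78/900 = 0.43886 + 0.19753 = 0.6364
n_f = 1/0.6364 = 1.571

1.57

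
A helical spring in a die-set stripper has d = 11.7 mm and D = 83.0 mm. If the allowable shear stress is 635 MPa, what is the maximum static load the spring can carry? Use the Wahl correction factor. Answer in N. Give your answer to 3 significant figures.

3980 N

C = D/d = 83.0/11.7 = 7.0940
K_W = (4C−1)/(4C−4) + 0.615/C = 27.376/24.376 + 0.0867 = 1.2098
τ_max = K·8FD/(πd³) → F_max = τ_allow·πd³/(8DK)
F_max = 635·π·11.7³/(8·83.0·1.2098) = 3.1951e+06/803.28 = 3977.5 N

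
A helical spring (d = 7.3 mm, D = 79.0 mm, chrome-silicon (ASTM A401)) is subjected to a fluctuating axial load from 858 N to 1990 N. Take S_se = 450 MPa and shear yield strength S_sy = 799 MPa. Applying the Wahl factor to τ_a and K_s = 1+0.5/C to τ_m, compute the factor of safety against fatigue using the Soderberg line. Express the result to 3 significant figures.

0.588

C = D/d = 79.0/7.3 = 10.8219; K_W = (4C−1)/(4C−4)+0.615/C = 1.1332; K_s = 1+0.5/C = 1.0462
F_a = (F_max−F_min)/2 = 566 N; F_m = (F_max+F_min)/2 = 1424 N
τ_a = K_W·8F_aD/(πd³) = 1.1332 × 292.69 = 331.68 MPa
τ_m = K_s·8F_mD/(πd³) = 1.0462 × 736.39 = 770.41 MPa
Soderberg: 1/n_f = τ_a/S_se + τ_m/S_sy = 331.68/450 + 770.41/799 = 0.73706 + 0.96422 = 1.7013
n_f = 1/1.7013 = 0.5878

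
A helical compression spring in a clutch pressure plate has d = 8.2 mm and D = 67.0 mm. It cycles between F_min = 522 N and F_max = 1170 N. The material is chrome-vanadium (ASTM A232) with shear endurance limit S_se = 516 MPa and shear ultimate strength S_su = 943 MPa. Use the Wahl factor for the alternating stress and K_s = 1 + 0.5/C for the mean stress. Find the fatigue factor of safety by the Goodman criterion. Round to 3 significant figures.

C = D/d = 67.0/8.2 = 8.1707; K_W = (4C−1)/(4C−4)+0.615/C = 1.1799; K_s = 1+0.5/C = 1.0612
F_a = (F_max−F_min)/2 = 324 N; F_m = (F_max+F_min)/2 = 846 N
τ_a = K_W·8F_aD/(πd³) = 1.1799 × 100.26 = 118.29 MPa
τ_m = K_s·8F_mD/(πd³) = 1.0612 × 261.78 = 277.8 MPa
Goodman: 1/n_f = τ_a/S_se + τ_m/S_su = 118.29/516 + 277.8/943 = 0.22924 + 0.29460 = 0.52384
n_f = 1/0.52384 = 1.909

1.91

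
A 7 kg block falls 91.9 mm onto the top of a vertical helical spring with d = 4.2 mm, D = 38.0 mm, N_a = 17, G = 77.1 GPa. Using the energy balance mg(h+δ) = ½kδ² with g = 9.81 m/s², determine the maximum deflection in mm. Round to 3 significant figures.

87.6 mm

k = Gd⁴/(8D³N_a) = (77.1×10³)(4.2⁴)/(8·38.0³·17) = 3.2149 N/mm
W = mg = 7 × 9.81 = 68.67 N
½kδ² − Wδ − Wh = 0 → δ = (W + √(W² + 2kWh))/k
δ = (68.67 + √(4715.6 + 40576.5))/3.2149 = (68.67 + 212.82)/3.2149 = 87.559 mm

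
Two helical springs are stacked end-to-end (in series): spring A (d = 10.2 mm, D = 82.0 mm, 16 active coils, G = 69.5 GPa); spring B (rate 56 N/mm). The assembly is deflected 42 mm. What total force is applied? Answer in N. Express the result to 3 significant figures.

k_A = Gd⁴/(8D³N_a) = (69.5×10³)(10.2⁴)/(8·82.0³·16) = 10.659 N/mm
Series: 1/k_eq = 1/10.659 + 1/56 = 0.11167; k_eq = 8.9549 N/mm
F = k_eq·δ = 8.9549·42 = 376.11 N

376 N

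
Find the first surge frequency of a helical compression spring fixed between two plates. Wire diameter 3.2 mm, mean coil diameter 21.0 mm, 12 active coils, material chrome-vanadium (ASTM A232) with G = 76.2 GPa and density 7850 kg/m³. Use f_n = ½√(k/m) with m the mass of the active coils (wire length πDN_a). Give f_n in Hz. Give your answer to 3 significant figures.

k = Gd⁴/(8D³N_a) = (76.2×10³)(3.2⁴)/(8·21.0³·12) = 8.9872 N/mm = 8987.2 N/m
Wire length L = πDN_a = π·21.0·12 = 791.68 mm
m = ρ·(πd²/4)·L = 7850 × 8.0425×10⁻⁶ m² × 0.79168 m = 0.049982 kg
f_n = ½√(k/m) = 0.5·√(8987.2/0.049982) = 0.5·√(1.7981e+05) = 212.02 Hz

212 Hz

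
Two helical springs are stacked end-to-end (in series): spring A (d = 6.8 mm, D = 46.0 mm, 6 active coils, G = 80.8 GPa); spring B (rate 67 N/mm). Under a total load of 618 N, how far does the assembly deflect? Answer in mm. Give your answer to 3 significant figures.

25.9 mm

k_A = Gd⁴/(8D³N_a) = (80.8×10³)(6.8⁴)/(8·46.0³·6) = 36.977 N/mm
Series: 1/k_eq = 1/36.977 + 1/67 = 0.041969; k_eq = 23.827 N/mm
δ = F/k_eq = 618/23.827 = 25.937 mm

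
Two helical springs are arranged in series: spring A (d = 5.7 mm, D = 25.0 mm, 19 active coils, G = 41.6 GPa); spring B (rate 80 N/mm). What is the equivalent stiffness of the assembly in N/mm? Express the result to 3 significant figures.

15.0 N/mm

k_A = Gd⁴/(8D³N_a) = (41.6×10³)(5.7⁴)/(8·25.0³·19) = 18.49 N/mm
Series: 1/k_eq = 1/18.49 + 1/80 = 0.066584; k_eq = 15.019 N/mm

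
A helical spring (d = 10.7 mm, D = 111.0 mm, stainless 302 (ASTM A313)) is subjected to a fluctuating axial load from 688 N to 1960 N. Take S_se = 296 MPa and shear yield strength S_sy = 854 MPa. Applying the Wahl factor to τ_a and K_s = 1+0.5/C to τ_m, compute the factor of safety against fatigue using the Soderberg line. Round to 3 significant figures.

1.06

C = D/d = 111.0/10.7 = 10.3738; K_W = (4C−1)/(4C−4)+0.615/C = 1.1393; K_s = 1+0.5/C = 1.0482
F_a = (F_max−F_min)/2 = 636 N; F_m = (F_max+F_min)/2 = 1324 N
τ_a = K_W·8F_aD/(πd³) = 1.1393 × 146.75 = 167.19 MPa
τ_m = K_s·8F_mD/(πd³) = 1.0482 × 305.49 = 320.22 MPa
Soderberg: 1/n_f = τ_a/S_se + τ_m/S_sy = 167.19/296 + 320.22/854 = 0.56482 + 0.37496 = 0.93978
n_f = 1/0.93978 = 1.064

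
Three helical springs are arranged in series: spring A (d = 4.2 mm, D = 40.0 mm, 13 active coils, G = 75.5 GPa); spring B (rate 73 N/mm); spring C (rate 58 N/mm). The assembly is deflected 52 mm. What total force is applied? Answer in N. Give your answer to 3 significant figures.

k_A = Gd⁴/(8D³N_a) = (75.5×10³)(4.2⁴)/(8·40.0³·13) = 3.5296 N/mm
Series: 1/k_eq = 1/3.5296 + 1/73 + 1/58 = 0.31425; k_eq = 3.1821 N/mm
F = k_eq·δ = 3.1821·52 = 165.47 N

165 N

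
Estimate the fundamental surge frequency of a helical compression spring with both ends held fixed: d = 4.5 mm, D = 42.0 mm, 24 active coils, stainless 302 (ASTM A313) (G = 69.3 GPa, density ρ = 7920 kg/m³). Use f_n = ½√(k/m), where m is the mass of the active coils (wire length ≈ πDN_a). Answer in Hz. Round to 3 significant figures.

k = Gd⁴/(8D³N_a) = (69.3×10³)(4.5⁴)/(8·42.0³·24) = 1.9977 N/mm = 1997.7 N/m
Wire length L = πDN_a = π·42.0·24 = 3166.7 mm
m = ρ·(πd²/4)·L = 7920 × 15.904×10⁻⁶ m² × 3.1667 m = 0.39889 kg
f_n = ½√(k/m) = 0.5·√(1997.7/0.39889) = 0.5·√(5008.2) = 35.384 Hz

35.4 Hz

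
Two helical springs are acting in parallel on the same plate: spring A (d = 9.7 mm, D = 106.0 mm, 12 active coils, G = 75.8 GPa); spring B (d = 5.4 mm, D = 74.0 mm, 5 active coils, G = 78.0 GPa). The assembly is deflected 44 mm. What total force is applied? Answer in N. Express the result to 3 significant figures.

k_A = Gd⁴/(8D³N_a) = (75.8×10³)(9.7⁴)/(8·106.0³·12) = 5.869 N/mm
k_B = Gd⁴/(8D³N_a) = (78.0×10³)(5.4⁴)/(8·74.0³·5) = 4.0918 N/mm
Parallel: k_eq = 5.869 + 4.0918 = 9.9608 N/mm
F = k_eq·δ = 9.9608·44 = 438.28 N

438 N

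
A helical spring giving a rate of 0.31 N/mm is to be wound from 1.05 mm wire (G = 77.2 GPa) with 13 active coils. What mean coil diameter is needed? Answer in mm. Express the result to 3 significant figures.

D = (Gd⁴/(8N_a·k))^(1/3) = (77.2×10³·1.05⁴/(8·13·0.31))^(1/3)
  = (2910.58)^(1/3) = 14.2778 mm

14.3 mm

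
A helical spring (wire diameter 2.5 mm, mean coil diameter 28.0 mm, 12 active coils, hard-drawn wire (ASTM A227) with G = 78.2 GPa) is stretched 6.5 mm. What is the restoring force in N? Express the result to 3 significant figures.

k = Gd⁴/(8D³N_a) = (78.2×10³)(2.5⁴)/(8·28.0³·12) = 1.4495 N/mm
F = k·δ = 1.4495 × 6.5 = 9.4218 N

9.42 N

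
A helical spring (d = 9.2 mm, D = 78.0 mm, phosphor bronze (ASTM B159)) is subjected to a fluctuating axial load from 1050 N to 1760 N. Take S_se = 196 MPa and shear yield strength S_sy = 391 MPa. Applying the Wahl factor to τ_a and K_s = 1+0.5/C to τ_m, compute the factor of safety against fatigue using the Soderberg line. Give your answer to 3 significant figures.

C = D/d = 78.0/9.2 = 8.4783; K_W = (4C−1)/(4C−4)+0.615/C = 1.1728; K_s = 1+0.5/C = 1.0590
F_a = (F_max−F_min)/2 = 355 N; F_m = (F_max+F_min)/2 = 1405 N
τ_a = K_W·8F_aD/(πd³) = 1.1728 × 90.552 = 106.2 MPa
τ_m = K_s·8F_mD/(πd³) = 1.0590 × 358.38 = 379.52 MPa
Soderberg: 1/n_f = τ_a/S_se + τ_m/S_sy = 106.2/196 + 379.52/391 = 0.54185 + 0.97064 = 1.5125
n_f = 1/1.5125 = 0.6612

0.661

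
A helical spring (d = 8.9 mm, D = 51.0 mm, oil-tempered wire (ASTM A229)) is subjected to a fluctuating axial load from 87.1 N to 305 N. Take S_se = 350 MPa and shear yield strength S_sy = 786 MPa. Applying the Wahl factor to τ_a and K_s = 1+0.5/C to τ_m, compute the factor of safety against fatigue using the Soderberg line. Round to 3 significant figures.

C = D/d = 51.0/8.9 = 5.7303; K_W = (4C−1)/(4C−4)+0.615/C = 1.2659; K_s = 1+0.5/C = 1.0873
F_a = (F_max−F_min)/2 = 108.95 N; F_m = (F_max+F_min)/2 = 196.05 N
τ_a = K_W·8F_aD/(πd³) = 1.2659 × 20.071 = 25.407 MPa
τ_m = K_s·8F_mD/(πd³) = 1.0873 × 36.117 = 39.268 MPa
Soderberg: 1/n_f = τ_a/S_se + τ_m/S_sy = 25.407/350 + 39.268/786 = 0.07259 + 0.04996 = 0.12255
n_f = 1/0.12255 = 8.16

8.16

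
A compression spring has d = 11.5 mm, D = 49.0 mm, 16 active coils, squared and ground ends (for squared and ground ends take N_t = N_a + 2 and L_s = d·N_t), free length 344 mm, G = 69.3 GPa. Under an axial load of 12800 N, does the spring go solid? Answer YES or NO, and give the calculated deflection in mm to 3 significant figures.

YES, δ = 159 mm

k = Gd⁴/(8D³N_a) = (69.3×10³)(11.5⁴)/(8·49.0³·16) = 80.487 N/mm
N_t = 18; L_s = 11.5·18 = 207 mm; δ_solid = L₀ − L_s = 344 − 207 = 137 mm
δ = F/k = 12800/80.487 = 159.03 mm
δ ≥ δ_solid → spring goes solid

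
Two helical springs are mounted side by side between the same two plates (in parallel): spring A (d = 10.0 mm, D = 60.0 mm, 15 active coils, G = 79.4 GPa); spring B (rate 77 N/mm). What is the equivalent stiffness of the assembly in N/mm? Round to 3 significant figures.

108 N/mm

k_A = Gd⁴/(8D³N_a) = (79.4×10³)(10.0⁴)/(8·60.0³·15) = 30.633 N/mm
Parallel: k_eq = 30.633 + 77 = 107.63 N/mm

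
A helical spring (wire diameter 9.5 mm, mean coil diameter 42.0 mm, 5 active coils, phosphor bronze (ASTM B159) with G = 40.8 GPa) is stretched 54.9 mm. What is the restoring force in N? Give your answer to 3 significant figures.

6160 N

k = Gd⁴/(8D³N_a) = (40.8×10³)(9.5⁴)/(8·42.0³·5) = 112.14 N/mm
F = k·δ = 112.14 × 54.9 = 6156.3 N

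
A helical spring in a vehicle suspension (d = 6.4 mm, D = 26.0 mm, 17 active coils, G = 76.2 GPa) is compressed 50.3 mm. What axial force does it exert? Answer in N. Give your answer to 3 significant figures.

2690 N

k = Gd⁴/(8D³N_a) = (76.2×10³)(6.4⁴)/(8·26.0³·17) = 53.483 N/mm
F = k·δ = 53.483 × 50.3 = 2690.2 N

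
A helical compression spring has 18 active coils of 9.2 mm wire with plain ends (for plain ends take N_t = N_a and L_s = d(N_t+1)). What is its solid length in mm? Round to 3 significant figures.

175 mm

plain ends: N_t = N_a = 18
L_s = d·(N_t+1) = 9.2 × 19 = 174.8 mm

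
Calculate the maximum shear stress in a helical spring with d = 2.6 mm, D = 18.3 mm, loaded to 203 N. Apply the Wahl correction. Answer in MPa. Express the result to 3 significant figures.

Spring index C = D/d = 18.3/2.6 = 7.0385
K_W = (4C−1)/(4C−4) + 0.615/C = 27.154/24.154 + 0.0874 = 1.2116
τ₀ = 8FD/(πd³) = 8·203·18.3/(π·2.6³) = 29719.2/55.217 = 538.23 MPa
τ_max = K·τ₀ = 1.2116 × 538.23 = 652.11 MPa

652 MPa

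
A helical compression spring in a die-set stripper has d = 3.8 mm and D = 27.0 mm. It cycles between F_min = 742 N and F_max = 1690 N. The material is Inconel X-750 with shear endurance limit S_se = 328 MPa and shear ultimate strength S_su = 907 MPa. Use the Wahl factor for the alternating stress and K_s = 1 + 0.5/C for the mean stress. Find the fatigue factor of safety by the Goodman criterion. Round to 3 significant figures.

C = D/d = 27.0/3.8 = 7.1053; K_W = (4C−1)/(4C−4)+0.615/C = 1.2094; K_s = 1+0.5/C = 1.0704
F_a = (F_max−F_min)/2 = 474 N; F_m = (F_max+F_min)/2 = 1216 N
τ_a = K_W·8F_aD/(πd³) = 1.2094 × 593.92 = 718.29 MPa
τ_m = K_s·8F_mD/(πd³) = 1.0704 × 1523.7 = 1630.9 MPa
Goodman: 1/n_f = τ_a/S_se + τ_m/S_su = 718.29/328 + 1630.9/907 = 2.18992 + 1.79810 = 3.988
n_f = 1/3.988 = 0.2508

0.251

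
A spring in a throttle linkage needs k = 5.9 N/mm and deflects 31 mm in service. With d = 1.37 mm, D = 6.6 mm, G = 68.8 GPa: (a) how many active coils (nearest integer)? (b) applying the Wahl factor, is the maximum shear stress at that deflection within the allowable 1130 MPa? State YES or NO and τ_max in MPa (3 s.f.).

(a) 18 coils; (b) NO, τ_max = 1570 MPa

N_a = Gd⁴/(8D³k) = (68.8×10³)(1.37⁴)/(8·6.6³·5.9) = 17.86 → N_a = 18
Actual rate k = Gd⁴/(8D³·18) = 5.8543 N/mm
Working load F = kδ = 5.8543·31 = 181.48 N
C = 6.6/1.37 = 4.8175; K_W = (4C−1)/(4C−4)+0.615/C = 1.3241
τ_max = K_W·8FD/(πd³) = 1.3241·1186.2 = 1570.7 MPa
τ_max > 1130 MPa → exceeds allowable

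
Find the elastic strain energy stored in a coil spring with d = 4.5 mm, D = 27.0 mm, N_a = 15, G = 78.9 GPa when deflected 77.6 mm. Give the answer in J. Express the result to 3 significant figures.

k = Gd⁴/(8D³N_a) = (78.9×10³)(4.5⁴)/(8·27.0³·15) = 13.698 N/mm
U = ½kδ² = 0.5 × 13.698 × 77.6² = 41243 N·mm = 41.243 J

41.2 J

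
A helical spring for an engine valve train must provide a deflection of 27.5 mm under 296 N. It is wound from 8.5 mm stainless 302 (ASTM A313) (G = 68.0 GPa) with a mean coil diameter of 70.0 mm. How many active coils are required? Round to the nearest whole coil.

12

Required rate k = F/δ = 296/27.5 = 10.764 N/mm
N_a = Gd⁴/(8D³k) = (68.0×10³ × 8.5⁴)/(8 × 70.0³ × 10.764)
    = 3.54964e+08 / 2.95354e+07 = 12.02 → 12 coils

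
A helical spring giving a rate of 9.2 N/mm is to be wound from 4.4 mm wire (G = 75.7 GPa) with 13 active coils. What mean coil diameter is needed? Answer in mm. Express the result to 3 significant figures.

31.0 mm

D = (Gd⁴/(8N_a·k))^(1/3) = (75.7×10³·4.4⁴/(8·13·9.2))^(1/3)
  = (29654.1)^(1/3) = 30.9525 mm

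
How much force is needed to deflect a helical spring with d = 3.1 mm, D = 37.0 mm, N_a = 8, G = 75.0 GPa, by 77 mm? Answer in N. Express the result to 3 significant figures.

k = Gd⁴/(8D³N_a) = (75.0×10³)(3.1⁴)/(8·37.0³·8) = 2.1366 N/mm
F = k·δ = 2.1366 × 77 = 164.52 N

165 N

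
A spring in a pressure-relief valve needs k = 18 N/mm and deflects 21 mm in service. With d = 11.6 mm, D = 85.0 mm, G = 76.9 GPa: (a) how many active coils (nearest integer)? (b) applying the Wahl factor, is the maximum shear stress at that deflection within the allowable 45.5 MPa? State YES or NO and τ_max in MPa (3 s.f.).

(a) 16 coils; (b) NO, τ_max = 62.0 MPa

N_a = Gd⁴/(8D³k) = (76.9×10³)(11.6⁴)/(8·85.0³·18) = 15.74 → N_a = 16
Actual rate k = Gd⁴/(8D³·16) = 17.713 N/mm
Working load F = kδ = 17.713·21 = 371.97 N
C = 85.0/11.6 = 7.3276; K_W = (4C−1)/(4C−4)+0.615/C = 1.2025
τ_max = K_W·8FD/(πd³) = 1.2025·51.582 = 62.025 MPa
τ_max > 45.5 MPa → exceeds allowable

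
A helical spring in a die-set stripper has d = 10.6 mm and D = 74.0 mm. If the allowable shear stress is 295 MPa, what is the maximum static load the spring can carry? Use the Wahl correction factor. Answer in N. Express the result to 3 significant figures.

C = D/d = 74.0/10.6 = 6.9811
K_W = (4C−1)/(4C−4) + 0.615/C = 26.925/23.925 + 0.0881 = 1.2135
τ_max = K·8FD/(πd³) → F_max = τ_allow·πd³/(8DK)
F_max = 295·π·10.6³/(8·74.0·1.2135) = 1.1038e+06/718.39 = 1536.5 N

1540 N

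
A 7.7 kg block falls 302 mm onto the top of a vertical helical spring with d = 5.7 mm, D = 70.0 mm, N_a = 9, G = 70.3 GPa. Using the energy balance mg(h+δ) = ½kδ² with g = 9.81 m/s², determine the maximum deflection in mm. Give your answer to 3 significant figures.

151 mm

k = Gd⁴/(8D³N_a) = (70.3×10³)(5.7⁴)/(8·70.0³·9) = 3.0049 N/mm
W = mg = 7.7 × 9.81 = 75.537 N
½kδ² − Wδ − Wh = 0 → δ = (W + √(W² + 2kWh))/k
δ = (75.537 + √(5705.8 + 137096))/3.0049 = (75.537 + 377.89)/3.0049 = 150.9 mm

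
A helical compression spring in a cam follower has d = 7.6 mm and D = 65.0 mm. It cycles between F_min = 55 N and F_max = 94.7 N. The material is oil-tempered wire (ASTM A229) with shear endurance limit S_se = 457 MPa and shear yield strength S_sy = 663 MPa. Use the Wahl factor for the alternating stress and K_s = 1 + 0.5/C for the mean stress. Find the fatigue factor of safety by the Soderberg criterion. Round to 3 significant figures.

15.6

C = D/d = 65.0/7.6 = 8.5526; K_W = (4C−1)/(4C−4)+0.615/C = 1.1712; K_s = 1+0.5/C = 1.0585
F_a = (F_max−F_min)/2 = 19.85 N; F_m = (F_max+F_min)/2 = 74.85 N
τ_a = K_W·8F_aD/(πd³) = 1.1712 × 7.4847 = 8.7661 MPa
τ_m = K_s·8F_mD/(πd³) = 1.0585 × 28.223 = 29.873 MPa
Soderberg: 1/n_f = τ_a/S_se + τ_m/S_sy = 8.7661/457 + 29.873/663 = 0.01918 + 0.04506 = 0.064239
n_f = 1/0.064239 = 15.57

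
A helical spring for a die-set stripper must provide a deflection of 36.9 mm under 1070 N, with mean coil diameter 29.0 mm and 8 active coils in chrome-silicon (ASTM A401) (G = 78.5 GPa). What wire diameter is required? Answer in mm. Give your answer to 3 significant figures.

4.90 mm

Required rate k = F/δ = 1070/36.9 = 28.997 N/mm
d = (8D³N_a·k / G)^(1/4) = (8·29.0³·8·28.997 / (78.5×10³))^0.25
  = (576.58)^0.25 = 4.9002 mm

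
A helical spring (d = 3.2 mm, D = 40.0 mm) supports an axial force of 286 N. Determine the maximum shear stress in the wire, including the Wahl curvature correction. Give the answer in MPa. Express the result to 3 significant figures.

Spring index C = D/d = 40.0/3.2 = 12.5000
K_W = (4C−1)/(4C−4) + 0.615/C = 49.000/46.000 + 0.0492 = 1.1144
τ₀ = 8FD/(πd³) = 8·286·40.0/(π·3.2³) = 91520/102.94 = 889.03 MPa
τ_max = K·τ₀ = 1.1144 × 889.03 = 990.75 MPa

991 MPa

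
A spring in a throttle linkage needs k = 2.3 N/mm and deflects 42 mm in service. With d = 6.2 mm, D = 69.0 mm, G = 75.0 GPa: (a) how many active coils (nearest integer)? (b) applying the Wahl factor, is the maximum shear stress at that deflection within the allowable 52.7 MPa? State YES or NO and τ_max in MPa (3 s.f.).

(a) 18 coils; (b) NO, τ_max = 81.9 MPa

N_a = Gd⁴/(8D³k) = (75.0×10³)(6.2⁴)/(8·69.0³·2.3) = 18.33 → N_a = 18
Actual rate k = Gd⁴/(8D³·18) = 2.3427 N/mm
Working load F = kδ = 2.3427·42 = 98.394 N
C = 69.0/6.2 = 11.1290; K_W = (4C−1)/(4C−4)+0.615/C = 1.1293
τ_max = K_W·8FD/(πd³) = 1.1293·72.541 = 81.921 MPa
τ_max > 52.7 MPa → exceeds allowable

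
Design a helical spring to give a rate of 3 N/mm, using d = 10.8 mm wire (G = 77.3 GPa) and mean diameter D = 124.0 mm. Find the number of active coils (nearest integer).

N_a = Gd⁴/(8D³k) = (77.3×10³ × 10.8⁴)/(8 × 124.0³ × 3)
    = 1.05166e+09 / 4.5759e+07 = 22.98 → 23 coils

23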